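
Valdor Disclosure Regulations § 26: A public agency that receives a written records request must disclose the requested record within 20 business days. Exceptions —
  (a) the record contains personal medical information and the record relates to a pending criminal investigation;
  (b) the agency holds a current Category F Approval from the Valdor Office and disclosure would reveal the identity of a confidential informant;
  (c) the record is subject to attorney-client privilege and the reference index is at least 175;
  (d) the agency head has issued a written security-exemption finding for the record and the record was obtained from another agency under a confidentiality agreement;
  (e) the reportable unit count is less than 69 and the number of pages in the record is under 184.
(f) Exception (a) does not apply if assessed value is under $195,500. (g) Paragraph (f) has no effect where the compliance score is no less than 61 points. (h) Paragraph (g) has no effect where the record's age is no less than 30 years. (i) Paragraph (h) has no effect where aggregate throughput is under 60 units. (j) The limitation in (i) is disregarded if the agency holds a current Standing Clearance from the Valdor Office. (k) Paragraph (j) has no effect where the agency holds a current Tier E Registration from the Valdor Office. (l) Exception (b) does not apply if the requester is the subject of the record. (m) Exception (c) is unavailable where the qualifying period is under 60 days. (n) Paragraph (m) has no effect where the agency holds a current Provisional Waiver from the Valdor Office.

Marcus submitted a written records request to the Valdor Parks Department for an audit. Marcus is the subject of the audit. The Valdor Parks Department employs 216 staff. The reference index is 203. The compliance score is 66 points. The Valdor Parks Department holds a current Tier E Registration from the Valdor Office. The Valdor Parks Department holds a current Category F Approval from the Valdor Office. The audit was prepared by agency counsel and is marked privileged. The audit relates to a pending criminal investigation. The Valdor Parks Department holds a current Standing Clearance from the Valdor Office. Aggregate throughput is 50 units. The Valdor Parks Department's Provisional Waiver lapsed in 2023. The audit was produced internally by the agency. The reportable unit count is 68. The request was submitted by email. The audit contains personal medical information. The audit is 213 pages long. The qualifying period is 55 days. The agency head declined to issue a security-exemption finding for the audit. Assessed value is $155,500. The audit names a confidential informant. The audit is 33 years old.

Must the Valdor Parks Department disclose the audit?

No — exception (a) applies; the Valdor Parks Department is not required to disclose the audit.

Exception (a)'s conditions are all satisfied: the audit contains personal medical information; the audit relates to a pending investigation. Considering the limiting provisions: (f) applies (assessed value is $155,500, under the $195,500 limit), but yields to (g): (g) operates — the compliance score is 66 points, meeting the 61 points threshold. (h) is engaged (the record's age is 33 years, meeting the 30 years threshold), but is set aside by (i): (i) operates against (h): aggregate throughput is 50 units, under the 60 units limit. (j) would limit (i) — a current Standing Clearance is held — but (k) sets (j) aside: (k) is triggered — a current Tier E Registration is held. So (a) applies.
Exception (b): a current Category F Approval is held; the audit names a confidential informant — every condition holds. But applying paragraph (l): (l) operates against (b): Marcus is the subject of the audit. (b) is therefore removed.
Exception (c): the audit is privileged; the reference index is 203, meeting the 175 threshold — every condition holds. Turning to paragraphs (m)–(n): (m) operates against (c): the qualifying period is 55 days, under the 60 days limit. (n), which would lift (m), is not triggered — the Provisional Waiver is not current. (c) is therefore removed.
Exception (d) does not apply: the agency head declined to issue a security-exemption finding.
Exception (e) fails — the number of pages in the record is 213, not under 184.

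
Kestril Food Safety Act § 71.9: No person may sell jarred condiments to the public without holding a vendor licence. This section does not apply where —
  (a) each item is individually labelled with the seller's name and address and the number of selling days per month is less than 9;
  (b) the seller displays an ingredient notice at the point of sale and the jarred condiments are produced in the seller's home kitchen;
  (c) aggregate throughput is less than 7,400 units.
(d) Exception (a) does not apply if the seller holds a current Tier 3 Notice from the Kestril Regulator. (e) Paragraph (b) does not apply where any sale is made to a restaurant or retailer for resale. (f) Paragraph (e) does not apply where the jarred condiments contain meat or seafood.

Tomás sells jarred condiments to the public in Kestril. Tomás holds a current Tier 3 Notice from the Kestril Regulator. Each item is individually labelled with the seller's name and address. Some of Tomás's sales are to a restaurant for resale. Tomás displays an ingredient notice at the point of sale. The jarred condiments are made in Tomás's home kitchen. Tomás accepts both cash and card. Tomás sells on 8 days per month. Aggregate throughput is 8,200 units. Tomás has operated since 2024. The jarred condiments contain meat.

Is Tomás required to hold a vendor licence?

No — exception (b) applies; Tomás is not required to hold a vendor licence.

Exception (a)'s conditions are all satisfied: items are individually labelled; the number of selling days per month is 8, less than the 9 limit. However, paragraph (d) must be considered: (d) operates against (a): a current Tier 3 Notice is held. Exception (a) does not apply.
Exception (b)'s conditions are all satisfied: an ingredient notice is displayed; the jarred condiments are home-kitchen produced. As to paragraphs (e)–(f): (e) would limit (b) — some sales are to a restaurant for resale — but (f) sets (e) aside: (f) is triggered — the jarred condiments contain meat. So (b) applies.
Exception (c) does not apply: aggregate throughput is 8,200 units, not less than 7,400 units.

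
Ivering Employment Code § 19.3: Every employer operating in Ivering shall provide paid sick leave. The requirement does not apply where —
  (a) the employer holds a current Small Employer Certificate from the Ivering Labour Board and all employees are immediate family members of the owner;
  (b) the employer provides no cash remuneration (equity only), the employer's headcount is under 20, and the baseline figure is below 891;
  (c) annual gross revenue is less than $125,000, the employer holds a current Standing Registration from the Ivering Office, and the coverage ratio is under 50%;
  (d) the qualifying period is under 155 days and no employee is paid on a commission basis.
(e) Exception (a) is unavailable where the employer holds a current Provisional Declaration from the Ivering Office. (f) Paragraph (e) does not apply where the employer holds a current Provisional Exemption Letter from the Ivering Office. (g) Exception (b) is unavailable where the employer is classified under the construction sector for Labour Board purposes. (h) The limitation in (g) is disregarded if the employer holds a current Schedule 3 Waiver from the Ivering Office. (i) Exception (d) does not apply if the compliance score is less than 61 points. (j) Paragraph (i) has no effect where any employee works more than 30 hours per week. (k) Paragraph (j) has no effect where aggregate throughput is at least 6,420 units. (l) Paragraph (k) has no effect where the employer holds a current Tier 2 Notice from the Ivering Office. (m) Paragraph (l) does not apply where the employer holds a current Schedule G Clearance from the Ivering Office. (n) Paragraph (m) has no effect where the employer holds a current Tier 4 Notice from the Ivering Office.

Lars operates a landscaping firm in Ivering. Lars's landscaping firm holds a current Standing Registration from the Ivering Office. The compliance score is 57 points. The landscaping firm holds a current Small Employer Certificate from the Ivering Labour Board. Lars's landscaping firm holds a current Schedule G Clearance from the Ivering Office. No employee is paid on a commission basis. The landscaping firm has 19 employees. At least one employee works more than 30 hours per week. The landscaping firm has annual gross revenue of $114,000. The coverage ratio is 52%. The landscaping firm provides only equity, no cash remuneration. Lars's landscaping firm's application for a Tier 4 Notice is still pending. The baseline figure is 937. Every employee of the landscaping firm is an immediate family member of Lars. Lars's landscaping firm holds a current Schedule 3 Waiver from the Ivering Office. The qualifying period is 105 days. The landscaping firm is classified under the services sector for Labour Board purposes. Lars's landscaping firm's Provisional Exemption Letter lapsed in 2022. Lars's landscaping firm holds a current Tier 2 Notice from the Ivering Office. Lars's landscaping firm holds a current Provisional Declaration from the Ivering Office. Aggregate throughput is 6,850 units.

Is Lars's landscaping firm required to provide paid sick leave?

Yes — Lars's landscaping firm must provide paid sick leave.

Exception (a)'s conditions are all satisfied: a current Small Employer Certificate is held; every employee is an immediate family member. Turning to paragraphs (e)–(f): (e) operates — a current Provisional Declaration is held. (f) is not triggered (there is no Provisional Exemption Letter in force), so (e) stands. (a) is therefore removed.
Exception (b) fails — the baseline figure is 937, not below 891.
Exception (c) requires that the coverage ratio is under 50%; but the coverage ratio is 52%, not under 50%, so (c) is unavailable.
Exception (d) is satisfied on its face — the qualifying period is 105 days, under the 155 days limit; no employee is paid on commission. However, paragraphs (i)–(n) must be considered: (i) is triggered — the compliance score is 57 points, less than the 61 points limit. (j) is triggered (at least one employee exceeds 30 hours/week), but is itself disapplied by (k): (k) is engaged — aggregate throughput is 6,850 units, meeting the 6,420 units threshold. (l) is engaged (a current Tier 2 Notice is held), but is itself disapplied by (m): (m) operates — a current Schedule G Clearance is held. (n), which would lift (m), is inapplicable — there is no Tier 4 Notice in force. (d) is therefore removed.
None of the exceptions is available; § 19.3 applies in full.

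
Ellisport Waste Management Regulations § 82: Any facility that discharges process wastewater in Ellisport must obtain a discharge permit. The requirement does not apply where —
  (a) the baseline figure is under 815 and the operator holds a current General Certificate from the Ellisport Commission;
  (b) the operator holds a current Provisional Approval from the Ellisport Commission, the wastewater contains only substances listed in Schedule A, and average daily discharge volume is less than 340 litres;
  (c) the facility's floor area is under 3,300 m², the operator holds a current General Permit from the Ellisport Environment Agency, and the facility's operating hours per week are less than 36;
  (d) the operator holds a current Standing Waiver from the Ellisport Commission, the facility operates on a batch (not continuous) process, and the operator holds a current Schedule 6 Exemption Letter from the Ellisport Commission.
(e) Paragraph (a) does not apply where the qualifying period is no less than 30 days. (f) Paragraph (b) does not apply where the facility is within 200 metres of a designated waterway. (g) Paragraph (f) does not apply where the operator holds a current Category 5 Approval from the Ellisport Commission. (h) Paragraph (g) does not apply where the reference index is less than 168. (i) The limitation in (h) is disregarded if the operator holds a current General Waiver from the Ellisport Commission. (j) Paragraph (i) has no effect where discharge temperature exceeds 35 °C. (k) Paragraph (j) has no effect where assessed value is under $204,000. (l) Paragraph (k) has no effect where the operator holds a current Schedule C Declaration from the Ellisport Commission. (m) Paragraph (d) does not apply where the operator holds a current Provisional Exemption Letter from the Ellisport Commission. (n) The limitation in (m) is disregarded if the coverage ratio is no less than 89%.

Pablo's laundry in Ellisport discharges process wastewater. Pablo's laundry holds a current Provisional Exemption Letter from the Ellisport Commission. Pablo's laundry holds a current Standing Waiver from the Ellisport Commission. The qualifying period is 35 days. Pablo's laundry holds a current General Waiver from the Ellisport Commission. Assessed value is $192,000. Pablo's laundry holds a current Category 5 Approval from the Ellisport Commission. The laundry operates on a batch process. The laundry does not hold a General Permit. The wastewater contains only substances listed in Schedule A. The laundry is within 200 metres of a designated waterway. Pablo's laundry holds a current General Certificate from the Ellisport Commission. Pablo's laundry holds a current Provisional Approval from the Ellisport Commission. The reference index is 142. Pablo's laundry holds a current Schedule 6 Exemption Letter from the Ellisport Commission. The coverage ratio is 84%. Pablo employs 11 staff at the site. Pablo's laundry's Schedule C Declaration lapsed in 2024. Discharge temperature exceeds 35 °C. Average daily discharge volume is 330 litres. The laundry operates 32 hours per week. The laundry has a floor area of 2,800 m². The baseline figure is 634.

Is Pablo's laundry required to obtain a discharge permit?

Exception (a) is satisfied on its face — the baseline figure is 634, under the 815 limit; a current General Certificate is held. But: (e) operates against (a): the qualifying period is 35 days, meeting the 30 days threshold. So (a) is unavailable.
Exception (b) is satisfied on its face — a current Provisional Approval is held; the wastewater is Schedule-A-only; average daily discharge volume is 330 litres, less than the 340 litres limit. Applying paragraphs (f)–(l): (f) would limit (b) — the laundry is within 200 m of a designated waterway — but (g) sets (f) aside: (g) operates against (f): a current Category 5 Approval is held. (h) would limit (g) — the reference index is 142, less than the 168 limit — but (i) sets (h) aside: (i) is engaged — a current General Waiver is held. (j) would limit (i) — discharge temperature exceeds 35 °C — but (k) sets (j) aside: (k) applies — assessed value is $192,000, under the $204,000 limit. (l), which would lift (k), is inapplicable — there is no Schedule C Declaration in force. (b) remains available.
Exception (c) does not apply: no General Permit is held.
Exception (d) is satisfied on its face — a current Standing Waiver is held; the facility operates on a batch process; a current Schedule 6 Exemption Letter is held. But: (m) is triggered — a current Provisional Exemption Letter is held. (n) is not triggered (the coverage ratio is 84%, short of 89%), so (m) stands. So (d) is unavailable.

No — exception (b) applies; Pablo's laundry is not required to obtain a discharge permit.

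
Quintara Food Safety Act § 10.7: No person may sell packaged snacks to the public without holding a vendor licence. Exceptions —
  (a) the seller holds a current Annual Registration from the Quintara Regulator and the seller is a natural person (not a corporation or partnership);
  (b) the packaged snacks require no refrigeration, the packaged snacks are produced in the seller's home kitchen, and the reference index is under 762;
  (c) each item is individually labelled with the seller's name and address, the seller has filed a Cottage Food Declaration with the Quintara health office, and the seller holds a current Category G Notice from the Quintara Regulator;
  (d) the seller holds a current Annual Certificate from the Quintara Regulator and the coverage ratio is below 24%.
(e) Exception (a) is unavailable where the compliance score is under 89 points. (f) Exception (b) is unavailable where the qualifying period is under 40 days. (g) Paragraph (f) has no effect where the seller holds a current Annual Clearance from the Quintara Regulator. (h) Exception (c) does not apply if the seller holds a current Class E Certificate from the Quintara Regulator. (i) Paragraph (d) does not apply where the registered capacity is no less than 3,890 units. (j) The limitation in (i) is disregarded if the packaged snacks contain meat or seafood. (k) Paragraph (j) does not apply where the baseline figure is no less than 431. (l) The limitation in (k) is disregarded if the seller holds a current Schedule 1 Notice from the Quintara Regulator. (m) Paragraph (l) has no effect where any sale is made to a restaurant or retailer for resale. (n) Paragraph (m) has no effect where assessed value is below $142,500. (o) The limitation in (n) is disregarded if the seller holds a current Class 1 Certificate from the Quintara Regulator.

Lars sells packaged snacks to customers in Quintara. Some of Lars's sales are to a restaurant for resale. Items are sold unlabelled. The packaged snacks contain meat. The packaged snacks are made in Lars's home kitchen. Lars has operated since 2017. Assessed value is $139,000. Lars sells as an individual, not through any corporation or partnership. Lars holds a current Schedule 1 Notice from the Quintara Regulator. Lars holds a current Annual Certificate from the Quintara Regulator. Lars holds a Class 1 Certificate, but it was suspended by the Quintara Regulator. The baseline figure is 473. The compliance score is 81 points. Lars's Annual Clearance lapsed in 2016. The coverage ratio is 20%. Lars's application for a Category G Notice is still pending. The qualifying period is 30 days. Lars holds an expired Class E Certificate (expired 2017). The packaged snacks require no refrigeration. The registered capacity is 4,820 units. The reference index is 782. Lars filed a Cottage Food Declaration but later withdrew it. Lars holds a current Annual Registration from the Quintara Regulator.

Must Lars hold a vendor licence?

Exception (a) is satisfied on its face — a current Annual Registration is held; the seller is a natural person. Turning to paragraph (e): (e) is triggered — the compliance score is 81 points, under the 89 points limit. Exception (a) does not apply.
Exception (b) requires that the reference index is under 762; but the reference index is 782, not under 762, so (b) is unavailable.
Exception (c) fails — items are sold unlabelled.
All of (d)'s requirements are met (a current Annual Certificate is held; the coverage ratio is 20%, below the 24% limit). Considering the limiting provisions: (i) would limit (d) — the registered capacity is 4,820 units, meeting the 3,890 units threshold — but (j) sets (i) aside: (j) is triggered — the packaged snacks contain meat. (k) would limit (j) — the baseline figure is 473, meeting the 431 threshold — but (l) sets (k) aside: (l) operates against (k): a current Schedule 1 Notice is held. (m) is engaged (some sales are to a restaurant for resale), but is displaced by (n): (n) operates against (m): assessed value is $139,000, below the $142,500 limit. (o), which would lift (n), does not operate here — there is no Class 1 Certificate in force. So (d) applies.

No — exception (d) applies; Lars is not required to hold a vendor licence.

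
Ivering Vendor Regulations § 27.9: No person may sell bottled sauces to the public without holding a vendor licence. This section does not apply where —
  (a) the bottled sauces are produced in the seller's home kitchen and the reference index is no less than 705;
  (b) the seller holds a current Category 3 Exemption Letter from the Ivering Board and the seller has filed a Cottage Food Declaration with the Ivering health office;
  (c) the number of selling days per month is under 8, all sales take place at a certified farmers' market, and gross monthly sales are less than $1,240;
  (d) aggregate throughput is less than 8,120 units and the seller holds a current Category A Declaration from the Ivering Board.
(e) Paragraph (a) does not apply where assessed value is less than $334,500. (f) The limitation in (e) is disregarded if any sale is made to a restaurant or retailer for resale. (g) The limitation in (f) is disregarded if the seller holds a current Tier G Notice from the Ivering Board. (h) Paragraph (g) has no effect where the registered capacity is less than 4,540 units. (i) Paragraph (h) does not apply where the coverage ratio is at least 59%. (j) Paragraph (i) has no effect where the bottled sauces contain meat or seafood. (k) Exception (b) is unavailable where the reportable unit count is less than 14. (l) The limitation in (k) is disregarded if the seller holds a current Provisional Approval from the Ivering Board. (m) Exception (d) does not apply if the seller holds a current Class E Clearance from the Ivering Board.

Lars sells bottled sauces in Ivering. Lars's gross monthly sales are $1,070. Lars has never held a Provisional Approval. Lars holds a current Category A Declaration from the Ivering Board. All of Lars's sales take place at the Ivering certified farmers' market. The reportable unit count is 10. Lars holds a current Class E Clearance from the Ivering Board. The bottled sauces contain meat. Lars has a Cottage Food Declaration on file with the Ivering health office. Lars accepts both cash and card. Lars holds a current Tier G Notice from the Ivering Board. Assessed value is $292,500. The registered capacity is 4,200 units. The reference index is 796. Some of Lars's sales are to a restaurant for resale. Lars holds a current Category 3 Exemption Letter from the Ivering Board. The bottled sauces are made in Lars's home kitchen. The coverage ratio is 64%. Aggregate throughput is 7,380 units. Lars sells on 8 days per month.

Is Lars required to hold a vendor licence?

All of (a)'s requirements are met (the bottled sauces are home-kitchen produced; the reference index is 796, meeting the 705 threshold). As to paragraphs (e)–(j): (e) would limit (a) — assessed value is $292,500, less than the $334,500 limit — but (f) sets (e) aside: (f) is triggered — some sales are to a restaurant for resale. (g) would limit (f) — a current Tier G Notice is held — but (h) sets (g) aside: (h) is triggered — the registered capacity is 4,200 units, less than the 4,540 units limit. (i) is triggered (the coverage ratio is 64%, meeting the 59% threshold), but is itself disapplied by (j): (j) applies — the bottled sauces contain meat. (a) remains available.
Exception (b): a current Category 3 Exemption Letter is held; a Cottage Food Declaration is on file — every condition holds. But: (k) is engaged — the reportable unit count is 10, less than the 14 limit. (l), which would lift (k), is not engaged — the Provisional Approval is not current. (b) is therefore removed.
Exception (c) fails — the number of selling days per month is 8, not under 8.
Exception (d) is satisfied on its face — aggregate throughput is 7,380 units, less than the 8,120 units limit; a current Category A Declaration is held. Turning to paragraph (m): (m) operates — a current Class E Clearance is held. (d) is therefore removed.

No — exception (a) applies; Lars is not required to hold a vendor licence.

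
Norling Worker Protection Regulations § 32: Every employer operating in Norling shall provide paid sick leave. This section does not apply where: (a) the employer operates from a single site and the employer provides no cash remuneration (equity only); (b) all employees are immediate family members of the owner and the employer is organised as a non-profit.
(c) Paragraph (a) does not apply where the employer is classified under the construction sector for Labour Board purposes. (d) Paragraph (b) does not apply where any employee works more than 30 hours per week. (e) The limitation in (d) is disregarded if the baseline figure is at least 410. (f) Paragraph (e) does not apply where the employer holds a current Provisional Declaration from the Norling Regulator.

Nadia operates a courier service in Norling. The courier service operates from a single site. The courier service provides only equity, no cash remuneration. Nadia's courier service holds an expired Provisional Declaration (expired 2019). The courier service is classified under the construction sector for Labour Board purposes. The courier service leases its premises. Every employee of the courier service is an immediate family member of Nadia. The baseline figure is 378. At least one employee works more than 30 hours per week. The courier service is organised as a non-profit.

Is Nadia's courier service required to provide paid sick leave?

Yes — Nadia's courier service must provide paid sick leave.

Exception (a) is satisfied on its face — the employer operates from a single site; remuneration is equity-only. But applying paragraph (c): (c) operates against (a): the courier service is classified under the construction sector. Exception (a) does not apply.
Exception (b) is satisfied on its face — every employee is an immediate family member; the employer is a non-profit. Turning to paragraphs (d)–(f): (d) is triggered — at least one employee exceeds 30 hours/week. (e), which would lift (d), does not operate here — the baseline figure is 378, short of 410. (b) is therefore removed.
None of the exceptions is available; § 32 applies in full.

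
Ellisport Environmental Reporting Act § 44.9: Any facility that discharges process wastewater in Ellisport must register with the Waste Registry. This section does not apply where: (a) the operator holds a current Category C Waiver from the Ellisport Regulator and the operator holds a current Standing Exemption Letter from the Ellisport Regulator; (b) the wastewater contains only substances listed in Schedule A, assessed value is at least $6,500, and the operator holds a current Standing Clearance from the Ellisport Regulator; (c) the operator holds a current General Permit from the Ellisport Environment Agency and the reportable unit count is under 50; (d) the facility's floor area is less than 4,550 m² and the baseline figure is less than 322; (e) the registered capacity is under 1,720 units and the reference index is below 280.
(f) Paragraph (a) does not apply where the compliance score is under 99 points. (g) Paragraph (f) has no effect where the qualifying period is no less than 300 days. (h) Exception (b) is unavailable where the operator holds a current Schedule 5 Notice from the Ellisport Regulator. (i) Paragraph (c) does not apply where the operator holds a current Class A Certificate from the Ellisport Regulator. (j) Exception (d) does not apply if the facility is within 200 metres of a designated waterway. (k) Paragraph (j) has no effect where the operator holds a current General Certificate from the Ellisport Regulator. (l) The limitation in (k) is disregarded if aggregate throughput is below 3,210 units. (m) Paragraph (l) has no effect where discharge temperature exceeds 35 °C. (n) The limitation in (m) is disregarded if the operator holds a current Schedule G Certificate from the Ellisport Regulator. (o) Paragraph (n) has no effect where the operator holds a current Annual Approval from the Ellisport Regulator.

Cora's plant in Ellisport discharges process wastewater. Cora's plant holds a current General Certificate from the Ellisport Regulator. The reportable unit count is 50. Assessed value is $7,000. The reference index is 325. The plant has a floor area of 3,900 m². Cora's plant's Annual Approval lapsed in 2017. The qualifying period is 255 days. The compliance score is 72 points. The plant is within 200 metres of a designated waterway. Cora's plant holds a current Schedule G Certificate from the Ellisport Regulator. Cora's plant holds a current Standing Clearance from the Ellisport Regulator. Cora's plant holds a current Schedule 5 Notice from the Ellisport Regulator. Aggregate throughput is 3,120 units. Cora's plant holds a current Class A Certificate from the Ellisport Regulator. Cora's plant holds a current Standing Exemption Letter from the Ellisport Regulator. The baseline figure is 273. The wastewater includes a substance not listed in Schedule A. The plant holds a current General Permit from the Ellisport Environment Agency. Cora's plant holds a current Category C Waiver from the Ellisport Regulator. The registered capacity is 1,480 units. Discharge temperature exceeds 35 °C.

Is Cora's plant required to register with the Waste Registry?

Yes — Cora's plant must register with the Waste Registry.

Exception (a) is satisfied on its face — a current Category C Waiver is held; a current Standing Exemption Letter is held. Turning to paragraphs (f)–(g): (f) operates against (a): the compliance score is 72 points, under the 99 points limit. (g) is not triggered (the qualifying period is 255 days, short of 300 days), so (f) stands. Exception (a) does not apply.
Exception (b) fails — the wastewater includes a non-Schedule-A substance.
Exception (c) does not apply: the reportable unit count is 50, not under 50.
Exception (d): the facility's floor area is 3,900 m², less than the 4,550 m² limit; the baseline figure is 273, less than the 322 limit — every condition holds. But applying paragraphs (j)–(o): (j) operates against (d): the plant is within 200 m of a designated waterway. (k) would limit (j) — a current General Certificate is held — but (l) sets (k) aside: (l) operates against (k): aggregate throughput is 3,120 units, below the 3,210 units limit. (m) would limit (l) — discharge temperature exceeds 35 °C — but (n) sets (m) aside: (n) operates against (m): a current Schedule G Certificate is held. (o), which would lift (n), is not engaged — the Annual Approval is not current. (d) is therefore removed.
Exception (e) requires that the reference index is below 280; but the reference index is 325, not below 280, so (e) is unavailable.
Every exception is unavailable, so the rule governs.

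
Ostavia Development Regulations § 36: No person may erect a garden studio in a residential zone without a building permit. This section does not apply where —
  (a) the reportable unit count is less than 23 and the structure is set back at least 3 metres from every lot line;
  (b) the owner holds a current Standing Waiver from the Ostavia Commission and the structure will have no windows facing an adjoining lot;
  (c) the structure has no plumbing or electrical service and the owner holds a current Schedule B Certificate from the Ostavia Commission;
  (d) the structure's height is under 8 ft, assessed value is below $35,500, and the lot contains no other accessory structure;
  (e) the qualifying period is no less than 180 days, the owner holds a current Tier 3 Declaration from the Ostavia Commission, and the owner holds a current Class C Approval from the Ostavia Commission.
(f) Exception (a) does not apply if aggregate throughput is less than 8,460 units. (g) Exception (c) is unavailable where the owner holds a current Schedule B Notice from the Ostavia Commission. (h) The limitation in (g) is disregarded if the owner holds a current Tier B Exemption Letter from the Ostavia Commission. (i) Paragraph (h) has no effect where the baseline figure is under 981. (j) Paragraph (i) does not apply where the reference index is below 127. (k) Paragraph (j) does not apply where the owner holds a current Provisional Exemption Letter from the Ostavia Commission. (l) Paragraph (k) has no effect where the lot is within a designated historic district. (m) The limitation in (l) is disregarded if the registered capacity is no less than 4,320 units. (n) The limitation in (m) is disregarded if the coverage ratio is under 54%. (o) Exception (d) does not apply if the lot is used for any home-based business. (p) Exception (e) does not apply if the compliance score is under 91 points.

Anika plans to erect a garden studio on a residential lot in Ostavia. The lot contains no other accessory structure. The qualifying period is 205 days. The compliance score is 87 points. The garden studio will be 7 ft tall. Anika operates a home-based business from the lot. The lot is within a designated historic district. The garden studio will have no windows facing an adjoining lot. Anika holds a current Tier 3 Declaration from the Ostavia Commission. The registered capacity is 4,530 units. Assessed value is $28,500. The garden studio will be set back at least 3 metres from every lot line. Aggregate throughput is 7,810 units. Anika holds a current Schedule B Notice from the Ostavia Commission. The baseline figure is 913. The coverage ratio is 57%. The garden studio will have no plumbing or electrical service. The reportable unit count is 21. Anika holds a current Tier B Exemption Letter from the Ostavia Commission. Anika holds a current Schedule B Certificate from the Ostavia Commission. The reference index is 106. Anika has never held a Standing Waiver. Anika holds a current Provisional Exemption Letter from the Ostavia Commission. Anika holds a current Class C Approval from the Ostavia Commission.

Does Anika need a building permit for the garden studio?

Yes — Anika must obtain a building permit.

Exception (a) is satisfied on its face — the reportable unit count is 21, less than the 23 limit; the setback is at least 3 m on every side. Turning to paragraph (f): (f) operates against (a): aggregate throughput is 7,810 units, less than the 8,460 units limit. (a) is therefore removed.
Exception (b) does not apply: there is no Standing Waiver in force.
All of (c)'s requirements are met (there is no plumbing or electrical service; a current Schedule B Certificate is held). But: (g) is triggered — a current Schedule B Notice is held. (h) is triggered (a current Tier B Exemption Letter is held), but is set aside by (i): (i) operates against (h): the baseline figure is 913, under the 981 limit. (j) would limit (i) — the reference index is 106, below the 127 limit — but (k) sets (j) aside: (k) operates against (j): a current Provisional Exemption Letter is held. (l) would limit (k) — the lot is in a historic district — but (m) sets (l) aside: (m) is triggered — the registered capacity is 4,530 units, meeting the 4,320 units threshold. (n), which would lift (m), is not engaged — the coverage ratio is 57%, not under 54%. (c) is therefore removed.
Exception (d) is satisfied on its face — the structure's height is 7 ft, under the 8 ft limit; assessed value is $28,500, below the $35,500 limit; the lot has no other accessory structure. But: (o) operates against (d): a home-based business operates on the lot. Exception (d) does not apply.
Exception (e): the qualifying period is 205 days, meeting the 180 days threshold; a current Tier 3 Declaration is held; a current Class C Approval is held — every condition holds. However, paragraph (p) must be considered: (p) operates against (e): the compliance score is 87 points, under the 91 points limit. So (e) is unavailable.
No exception is made out. Anika falls within the general rule.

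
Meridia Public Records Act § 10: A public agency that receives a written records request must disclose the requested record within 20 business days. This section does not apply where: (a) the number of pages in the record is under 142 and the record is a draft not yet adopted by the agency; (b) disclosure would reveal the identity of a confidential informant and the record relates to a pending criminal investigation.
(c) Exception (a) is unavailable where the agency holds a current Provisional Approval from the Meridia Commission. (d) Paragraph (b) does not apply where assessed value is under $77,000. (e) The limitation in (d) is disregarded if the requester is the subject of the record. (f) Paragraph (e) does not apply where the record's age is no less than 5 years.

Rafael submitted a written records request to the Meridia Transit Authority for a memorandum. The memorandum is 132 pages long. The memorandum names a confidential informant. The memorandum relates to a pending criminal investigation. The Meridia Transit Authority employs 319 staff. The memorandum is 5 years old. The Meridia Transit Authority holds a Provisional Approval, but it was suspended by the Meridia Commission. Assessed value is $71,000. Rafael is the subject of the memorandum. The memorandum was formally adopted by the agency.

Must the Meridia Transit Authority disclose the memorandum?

Exception (a) does not apply: the memorandum has been formally adopted.
Exception (b): the memorandum names a confidential informant; the memorandum relates to a pending investigation — every condition holds. But applying paragraphs (d)–(f): (d) operates — assessed value is $71,000, under the $77,000 limit. (e) would limit (d) — Rafael is the subject of the memorandum — but (f) sets (e) aside: (f) operates against (e): the record's age is 5 years, meeting the 5 years threshold. So (b) is unavailable.
No exception is made out. the Meridia Transit Authority falls within the general rule.

Yes — the Meridia Transit Authority must disclose the memorandum.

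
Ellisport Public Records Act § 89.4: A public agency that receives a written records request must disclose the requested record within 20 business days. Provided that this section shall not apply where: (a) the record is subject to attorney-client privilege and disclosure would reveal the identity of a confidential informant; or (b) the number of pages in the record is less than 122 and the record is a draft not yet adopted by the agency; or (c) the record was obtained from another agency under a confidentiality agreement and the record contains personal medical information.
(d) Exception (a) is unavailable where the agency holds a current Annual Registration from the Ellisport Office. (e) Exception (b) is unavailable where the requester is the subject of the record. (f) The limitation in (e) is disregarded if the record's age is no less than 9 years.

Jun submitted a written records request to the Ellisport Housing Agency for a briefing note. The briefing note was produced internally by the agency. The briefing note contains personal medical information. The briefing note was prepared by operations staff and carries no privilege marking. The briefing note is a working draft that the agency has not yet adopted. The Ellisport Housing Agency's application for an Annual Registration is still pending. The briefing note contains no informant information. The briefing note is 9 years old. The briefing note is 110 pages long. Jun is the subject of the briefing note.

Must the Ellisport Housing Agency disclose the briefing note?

Exception (a) requires that the record is subject to attorney-client privilege; but the briefing note carries no privilege marking, so (a) is unavailable.
Exception (b): the number of pages in the record is 110, less than the 122 limit; the briefing note is an unadopted draft — every condition holds. Under paragraphs (e)–(f): (e) would limit (b) — Jun is the subject of the briefing note — but (f) sets (e) aside: (f) operates against (e): the record's age is 9 years, meeting the 9 years threshold. (b) remains available.
Exception (c) fails — the briefing note was produced internally.

No — exception (b) applies; the Ellisport Housing Agency is not required to disclose the briefing note.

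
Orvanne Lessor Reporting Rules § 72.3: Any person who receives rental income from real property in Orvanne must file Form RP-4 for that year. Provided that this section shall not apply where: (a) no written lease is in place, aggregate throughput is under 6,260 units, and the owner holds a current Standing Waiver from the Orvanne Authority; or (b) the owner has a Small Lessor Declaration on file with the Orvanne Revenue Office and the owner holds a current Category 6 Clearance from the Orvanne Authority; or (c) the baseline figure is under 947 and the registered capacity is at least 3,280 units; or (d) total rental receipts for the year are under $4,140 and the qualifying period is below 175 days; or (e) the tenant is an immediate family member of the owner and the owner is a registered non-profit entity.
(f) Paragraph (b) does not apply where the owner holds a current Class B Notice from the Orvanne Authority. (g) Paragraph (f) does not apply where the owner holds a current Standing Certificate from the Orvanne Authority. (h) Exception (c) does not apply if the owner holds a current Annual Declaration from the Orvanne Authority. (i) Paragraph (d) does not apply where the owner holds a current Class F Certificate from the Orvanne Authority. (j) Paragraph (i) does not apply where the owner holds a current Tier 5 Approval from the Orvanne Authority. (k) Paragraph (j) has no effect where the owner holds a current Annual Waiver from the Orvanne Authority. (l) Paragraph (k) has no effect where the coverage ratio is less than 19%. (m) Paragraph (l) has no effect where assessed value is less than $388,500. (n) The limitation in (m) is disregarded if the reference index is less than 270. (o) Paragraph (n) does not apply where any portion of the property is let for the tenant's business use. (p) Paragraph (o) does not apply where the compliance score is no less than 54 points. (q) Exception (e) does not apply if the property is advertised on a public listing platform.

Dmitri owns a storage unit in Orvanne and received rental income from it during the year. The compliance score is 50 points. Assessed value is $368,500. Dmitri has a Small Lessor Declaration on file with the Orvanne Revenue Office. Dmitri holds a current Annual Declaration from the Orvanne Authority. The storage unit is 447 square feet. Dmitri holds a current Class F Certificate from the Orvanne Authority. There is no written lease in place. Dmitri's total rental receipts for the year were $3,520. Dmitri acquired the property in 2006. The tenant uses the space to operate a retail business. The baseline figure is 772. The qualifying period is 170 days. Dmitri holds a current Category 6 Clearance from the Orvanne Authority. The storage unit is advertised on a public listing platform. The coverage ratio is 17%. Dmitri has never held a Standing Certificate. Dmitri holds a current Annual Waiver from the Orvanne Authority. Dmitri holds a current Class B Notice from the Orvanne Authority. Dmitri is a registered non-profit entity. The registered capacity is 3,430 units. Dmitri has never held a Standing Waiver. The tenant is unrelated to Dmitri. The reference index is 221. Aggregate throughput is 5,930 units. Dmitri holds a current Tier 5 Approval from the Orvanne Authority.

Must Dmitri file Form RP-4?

Yes — Dmitri must file Form RP-4.

Exception (a) does not apply: the Standing Waiver is not current.
Exception (b) is satisfied on its face — a Small Lessor Declaration is on file; a current Category 6 Clearance is held. However, paragraphs (f)–(g) must be considered: (f) is engaged — a current Class B Notice is held. (g), which would lift (f), does not operate here — no current Standing Certificate is held. (b) is therefore removed.
Exception (c) is satisfied on its face — the baseline figure is 772, under the 947 limit; the registered capacity is 3,430 units, meeting the 3,280 units threshold. However, paragraph (h) must be considered: (h) is triggered — a current Annual Declaration is held. Exception (c) does not apply.
Exception (d) is satisfied on its face — total rental receipts for the year are $3,520, under the $4,140 limit; the qualifying period is 170 days, below the 175 days limit. But: (i) applies — a current Class F Certificate is held. (j) would limit (i) — a current Tier 5 Approval is held — but (k) sets (j) aside: (k) operates against (j): a current Annual Waiver is held. (l) would limit (k) — the coverage ratio is 17%, less than the 19% limit — but (m) sets (l) aside: (m) operates against (l): assessed value is $368,500, less than the $388,500 limit. (n) is engaged (the reference index is 221, less than the 270 limit), but is set aside by (o): (o) is triggered — the space is let for business use. (p), which would lift (o), is inapplicable — the compliance score is 50 points, short of 54 points. Exception (d) does not apply.
Exception (e) fails — the tenant is unrelated to the owner.
No exception is made out. Dmitri falls within the general rule.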